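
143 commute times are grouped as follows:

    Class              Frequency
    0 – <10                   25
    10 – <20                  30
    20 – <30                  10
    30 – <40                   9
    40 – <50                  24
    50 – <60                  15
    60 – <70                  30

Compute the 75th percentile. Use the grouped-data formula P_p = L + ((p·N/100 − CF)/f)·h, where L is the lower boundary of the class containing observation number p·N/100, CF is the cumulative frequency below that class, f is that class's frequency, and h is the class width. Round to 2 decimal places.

56.17

N = 143; target position k = 75/100 · 143 = 107.25.
Cumulative frequencies: 25, 55, 65, 74, 98, 113, 143.
Observation 107.25 falls in the class 50 – <60.
L = 50, CF = 98, f = 15, h = 10.
P75 = 50 + ((107.25 − 98)/15)·10 = 50 + 6.16667 = 56.1667.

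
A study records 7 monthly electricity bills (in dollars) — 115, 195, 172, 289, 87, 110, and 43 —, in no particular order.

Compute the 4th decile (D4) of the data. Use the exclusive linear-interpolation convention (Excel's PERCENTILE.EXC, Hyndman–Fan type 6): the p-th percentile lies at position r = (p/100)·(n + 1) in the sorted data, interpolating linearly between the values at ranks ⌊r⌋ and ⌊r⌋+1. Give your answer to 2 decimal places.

Sorted: 43, 87, 110, 115, 172, 195, 289.
n = 7.
r = (40/100)·(7 + 1) = 3.2.
Rank 3 is 110 and rank 4 is 115.
Interpolate: 110 + 0.2·(115 − 110) = 110 + 0.2·5 = 111.

111.00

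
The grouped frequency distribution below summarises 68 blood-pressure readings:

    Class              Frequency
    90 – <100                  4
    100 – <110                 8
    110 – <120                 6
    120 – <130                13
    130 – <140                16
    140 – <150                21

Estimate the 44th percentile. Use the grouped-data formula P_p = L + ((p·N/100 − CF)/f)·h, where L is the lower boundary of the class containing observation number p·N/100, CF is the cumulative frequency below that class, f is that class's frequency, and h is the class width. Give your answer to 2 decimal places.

129.17

N = 68; target position k = 44/100 · 68 = 29.92.
Cumulative frequencies: 4, 12, 18, 31, 47, 68.
Observation 29.92 falls in the class 120 – <130.
L = 120, CF = 18, f = 13, h = 10.
P44 = 120 + ((29.92 − 18)/13)·10 = 120 + 9.16923 = 129.169.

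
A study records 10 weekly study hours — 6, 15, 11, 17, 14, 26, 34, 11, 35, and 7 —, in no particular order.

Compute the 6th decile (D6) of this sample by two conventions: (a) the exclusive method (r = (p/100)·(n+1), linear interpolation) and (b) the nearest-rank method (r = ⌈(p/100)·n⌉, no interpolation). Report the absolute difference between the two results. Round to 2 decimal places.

Sorted: 6, 7, 11, 11, 14, 15, 17, 26, 34, 35.
n = 10.
(a) r = 6.6; between ranks 6 (15) and 7 (17): 16.2.
(b) the nearest-rank method: rank 6 → 15.
|16.2 − 15| = 1.2.

1.20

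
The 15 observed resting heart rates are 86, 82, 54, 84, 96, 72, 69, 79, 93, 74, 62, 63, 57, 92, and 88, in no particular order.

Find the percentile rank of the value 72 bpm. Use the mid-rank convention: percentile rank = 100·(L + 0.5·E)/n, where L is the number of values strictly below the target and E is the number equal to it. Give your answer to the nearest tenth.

Sorted: 54, 57, 62, 63, 69, 72, 74, 79, 82, 84, 86, 88, 92, 93, 96.
Count below 72: L = 5; count equal: E = 1; n = 15.
Percentile rank = 100·(5 + 0.5·1)/15 = 100·5.5/15 = 36.67.

36.7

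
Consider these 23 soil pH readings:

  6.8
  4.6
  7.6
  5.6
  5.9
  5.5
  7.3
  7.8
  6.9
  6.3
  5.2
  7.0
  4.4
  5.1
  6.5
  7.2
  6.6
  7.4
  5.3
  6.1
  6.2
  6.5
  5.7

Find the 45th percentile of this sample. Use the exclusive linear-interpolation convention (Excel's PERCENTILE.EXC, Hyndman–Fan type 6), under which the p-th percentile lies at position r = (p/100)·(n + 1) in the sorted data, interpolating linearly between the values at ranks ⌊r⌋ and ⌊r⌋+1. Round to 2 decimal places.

6.18

Sorted: 4.4, 4.6, 5.1, 5.2, 5.3, 5.5, 5.6, 5.7, 5.9, 6.1, 6.2, 6.3, 6.5, 6.5, 6.6, 6.8, 6.9, 7.0, 7.2, 7.3, 7.4, 7.6, 7.8.
n = 23.
r = (45/100)·(23 + 1) = 10.8.
Rank 10 is 6.1 and rank 11 is 6.2.
Interpolate: 6.1 + 0.8·(6.2 − 6.1) = 6.1 + 0.8·0.1 = 6.18.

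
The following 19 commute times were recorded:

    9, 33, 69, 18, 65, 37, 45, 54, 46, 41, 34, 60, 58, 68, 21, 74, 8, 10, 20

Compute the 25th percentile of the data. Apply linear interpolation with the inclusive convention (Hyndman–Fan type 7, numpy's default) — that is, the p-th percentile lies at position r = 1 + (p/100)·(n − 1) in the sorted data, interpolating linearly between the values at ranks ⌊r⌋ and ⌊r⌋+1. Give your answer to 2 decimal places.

Sorted: 8, 9, 10, 18, 20, 21, 33, 34, 37, 41, 45, 46, 54, 58, 60, 65, 68, 69, 74.
n = 19.
r = 1 + (25/100)·(19 − 1) = 1 + 4.5 = 5.5.
Rank 5 is 20 and rank 6 is 21.
Interpolate: 20 + 0.5·(21 − 20) = 20 + 0.5·1 = 20.5.

20.50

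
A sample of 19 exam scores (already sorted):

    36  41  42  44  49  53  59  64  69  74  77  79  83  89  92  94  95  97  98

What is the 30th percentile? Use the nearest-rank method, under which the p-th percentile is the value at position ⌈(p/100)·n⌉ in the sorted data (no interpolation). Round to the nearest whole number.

53

n = 19.
Position = ⌈30/100 · 19⌉ = ⌈5.7⌉ = 6.
The value at rank 6 is 53.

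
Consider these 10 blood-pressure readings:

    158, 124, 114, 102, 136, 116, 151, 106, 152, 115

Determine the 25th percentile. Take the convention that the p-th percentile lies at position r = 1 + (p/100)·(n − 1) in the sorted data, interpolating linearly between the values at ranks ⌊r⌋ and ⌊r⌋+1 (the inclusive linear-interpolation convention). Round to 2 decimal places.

114.25

Sorted: 102, 106, 114, 115, 116, 124, 136, 151, 152, 158.
n = 10.
r = 1 + (25/100)·(10 − 1) = 1 + 2.25 = 3.25.
Rank 3 is 114 and rank 4 is 115.
Interpolate: 114 + 0.25·(115 − 114) = 114 + 0.25·1 = 114.25.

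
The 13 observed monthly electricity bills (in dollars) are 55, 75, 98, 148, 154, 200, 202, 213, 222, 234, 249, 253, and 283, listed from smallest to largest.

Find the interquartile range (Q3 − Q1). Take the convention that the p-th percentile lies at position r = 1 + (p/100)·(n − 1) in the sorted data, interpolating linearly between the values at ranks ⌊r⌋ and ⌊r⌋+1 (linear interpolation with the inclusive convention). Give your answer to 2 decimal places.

86.00

n = 13.
P25: r = 4 (integer) → 148.
P75: r = 10 (integer) → 234.
Difference: 234 − 148 = 86.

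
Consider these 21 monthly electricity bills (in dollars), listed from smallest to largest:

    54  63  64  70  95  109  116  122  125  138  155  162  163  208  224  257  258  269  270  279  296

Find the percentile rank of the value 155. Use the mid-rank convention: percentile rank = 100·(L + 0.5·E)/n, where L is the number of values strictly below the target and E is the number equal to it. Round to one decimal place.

50.0

Count below 155: L = 10; count equal: E = 1; n = 21.
Percentile rank = 100·(10 + 0.5·1)/21 = 100·10.5/21 = 50.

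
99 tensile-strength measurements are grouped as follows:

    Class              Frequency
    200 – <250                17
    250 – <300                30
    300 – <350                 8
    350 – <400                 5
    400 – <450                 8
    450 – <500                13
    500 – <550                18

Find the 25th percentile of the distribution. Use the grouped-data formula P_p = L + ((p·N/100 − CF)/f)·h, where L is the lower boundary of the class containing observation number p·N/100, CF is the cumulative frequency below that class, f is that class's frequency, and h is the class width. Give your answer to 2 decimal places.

N = 99; target position k = 25/100 · 99 = 24.75.
Cumulative frequencies: 17, 47, 55, 60, 68, 81, 99.
Observation 24.75 falls in the class 250 – <300.
L = 250, CF = 17, f = 30, h = 50.
P25 = 250 + ((24.75 − 17)/30)·50 = 250 + 12.9167 = 262.917.

262.92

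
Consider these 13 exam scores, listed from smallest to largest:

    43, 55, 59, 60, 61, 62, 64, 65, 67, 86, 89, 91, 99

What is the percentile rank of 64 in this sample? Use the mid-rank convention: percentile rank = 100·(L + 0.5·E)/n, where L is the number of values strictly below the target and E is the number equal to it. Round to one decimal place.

Count below 64: L = 6; count equal: E = 1; n = 13.
Percentile rank = 100·(6 + 0.5·1)/13 = 100·6.5/13 = 50.

50.0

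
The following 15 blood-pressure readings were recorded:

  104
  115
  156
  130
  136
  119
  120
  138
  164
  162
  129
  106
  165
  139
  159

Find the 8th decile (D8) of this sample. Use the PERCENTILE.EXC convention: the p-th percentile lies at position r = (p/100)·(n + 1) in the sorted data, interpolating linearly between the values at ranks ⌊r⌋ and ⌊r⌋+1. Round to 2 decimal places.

Sorted: 104, 106, 115, 119, 120, 129, 130, 136, 138, 139, 156, 159, 162, 164, 165.
n = 15.
r = (80/100)·(15 + 1) = 12.8.
Rank 12 is 159 and rank 13 is 162.
Interpolate: 159 + 0.8·(162 − 159) = 159 + 0.8·3 = 161.4.

161.40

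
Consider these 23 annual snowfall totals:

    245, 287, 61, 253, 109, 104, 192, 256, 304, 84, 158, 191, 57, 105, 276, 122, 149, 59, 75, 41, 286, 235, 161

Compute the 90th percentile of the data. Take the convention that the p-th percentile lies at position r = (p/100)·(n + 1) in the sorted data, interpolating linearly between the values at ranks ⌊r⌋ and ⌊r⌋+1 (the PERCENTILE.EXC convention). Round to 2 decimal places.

286.60

Sorted: 41, 57, 59, 61, 75, 84, 104, 105, 109, 122, 149, 158, 161, 191, 192, 235, 245, 253, 256, 276, 286, 287, 304.
n = 23.
r = (90/100)·(23 + 1) = 21.6.
Rank 21 is 286 and rank 22 is 287.
Interpolate: 286 + 0.6·(287 − 286) = 286 + 0.6·1 = 286.6.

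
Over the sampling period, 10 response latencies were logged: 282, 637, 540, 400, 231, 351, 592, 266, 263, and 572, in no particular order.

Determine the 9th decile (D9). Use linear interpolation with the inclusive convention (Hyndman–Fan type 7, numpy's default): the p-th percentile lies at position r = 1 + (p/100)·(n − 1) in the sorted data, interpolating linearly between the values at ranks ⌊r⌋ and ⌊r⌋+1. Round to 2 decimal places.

596.50

Sorted: 231, 263, 266, 282, 351, 400, 540, 572, 592, 637.
n = 10.
r = 1 + (90/100)·(10 − 1) = 1 + 8.1 = 9.1.
Rank 9 is 592 and rank 10 is 637.
Interpolate: 592 + 0.1·(637 − 592) = 592 + 0.1·45 = 596.5.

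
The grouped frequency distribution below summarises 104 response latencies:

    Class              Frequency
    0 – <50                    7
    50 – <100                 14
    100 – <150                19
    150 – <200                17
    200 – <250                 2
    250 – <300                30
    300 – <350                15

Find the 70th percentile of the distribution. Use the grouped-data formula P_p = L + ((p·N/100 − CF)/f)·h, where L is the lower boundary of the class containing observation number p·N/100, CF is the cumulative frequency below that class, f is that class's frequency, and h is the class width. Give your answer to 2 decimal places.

N = 104; target position k = 70/100 · 104 = 72.8.
Cumulative frequencies: 7, 21, 40, 57, 59, 89, 104.
Observation 72.8 falls in the class 250 – <300.
L = 250, CF = 59, f = 30, h = 50.
P70 = 250 + ((72.8 − 59)/30)·50 = 250 + 23 = 273.

273.00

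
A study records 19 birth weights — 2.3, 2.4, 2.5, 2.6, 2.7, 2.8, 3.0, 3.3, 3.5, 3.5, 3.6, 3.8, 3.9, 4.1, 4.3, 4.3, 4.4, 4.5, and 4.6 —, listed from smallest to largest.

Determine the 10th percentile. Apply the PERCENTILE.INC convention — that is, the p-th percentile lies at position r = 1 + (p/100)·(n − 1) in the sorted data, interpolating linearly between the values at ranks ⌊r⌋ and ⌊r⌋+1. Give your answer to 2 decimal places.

n = 19.
r = 1 + (10/100)·(19 − 1) = 1 + 1.8 = 2.8.
Rank 2 is 2.4 and rank 3 is 2.5.
Interpolate: 2.4 + 0.8·(2.5 − 2.4) = 2.4 + 0.8·0.1 = 2.48.

2.48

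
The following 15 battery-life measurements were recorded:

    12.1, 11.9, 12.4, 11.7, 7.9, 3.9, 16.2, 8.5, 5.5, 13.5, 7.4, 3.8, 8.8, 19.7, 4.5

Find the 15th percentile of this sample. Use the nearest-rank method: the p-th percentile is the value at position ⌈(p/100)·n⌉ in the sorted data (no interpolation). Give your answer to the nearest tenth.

Sorted: 3.8, 3.9, 4.5, 5.5, 7.4, 7.9, 8.5, 8.8, 11.7, 11.9, 12.1, 12.4, 13.5, 16.2, 19.7.
n = 15.
Position = ⌈15/100 · 15⌉ = ⌈2.25⌉ = 3.
The value at rank 3 is 4.5.

4.5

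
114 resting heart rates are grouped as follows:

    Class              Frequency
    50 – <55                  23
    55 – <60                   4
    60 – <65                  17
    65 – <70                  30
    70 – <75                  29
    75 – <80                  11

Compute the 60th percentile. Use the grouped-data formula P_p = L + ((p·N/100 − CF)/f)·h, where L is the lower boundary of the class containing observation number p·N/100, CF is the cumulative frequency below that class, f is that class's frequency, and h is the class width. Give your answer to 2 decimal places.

69.07

N = 114; target position k = 60/100 · 114 = 68.4.
Cumulative frequencies: 23, 27, 44, 74, 103, 114.
Observation 68.4 falls in the class 65 – <70.
L = 65, CF = 44, f = 30, h = 5.
P60 = 65 + ((68.4 − 44)/30)·5 = 65 + 4.06667 = 69.0667.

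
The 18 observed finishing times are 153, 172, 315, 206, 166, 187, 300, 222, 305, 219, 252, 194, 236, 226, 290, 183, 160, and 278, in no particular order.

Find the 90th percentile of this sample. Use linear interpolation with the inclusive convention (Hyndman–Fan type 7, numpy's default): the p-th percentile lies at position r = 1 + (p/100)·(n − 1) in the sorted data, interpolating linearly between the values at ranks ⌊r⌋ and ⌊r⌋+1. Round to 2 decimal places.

Sorted: 153, 160, 166, 172, 183, 187, 194, 206, 219, 222, 226, 236, 252, 278, 290, 300, 305, 315.
n = 18.
r = 1 + (90/100)·(18 − 1) = 1 + 15.3 = 16.3.
Rank 16 is 300 and rank 17 is 305.
Interpolate: 300 + 0.3·(305 − 300) = 300 + 0.3·5 = 301.5.

301.50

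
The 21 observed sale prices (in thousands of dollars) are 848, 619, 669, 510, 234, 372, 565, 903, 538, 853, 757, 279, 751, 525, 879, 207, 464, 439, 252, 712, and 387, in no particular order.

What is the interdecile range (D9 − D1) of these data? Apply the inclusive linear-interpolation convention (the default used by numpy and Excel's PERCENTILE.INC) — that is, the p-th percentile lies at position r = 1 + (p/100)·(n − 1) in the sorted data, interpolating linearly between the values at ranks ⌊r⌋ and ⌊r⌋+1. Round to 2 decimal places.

601.00

Sorted: 207, 234, 252, 279, 372, 387, 439, 464, 510, 525, 538, 565, 619, 669, 712, 751, 757, 848, 853, 879, 903.
n = 21.
P10: r = 3 (integer) → 252.
P90: r = 19 (integer) → 853.
Difference: 853 − 252 = 601.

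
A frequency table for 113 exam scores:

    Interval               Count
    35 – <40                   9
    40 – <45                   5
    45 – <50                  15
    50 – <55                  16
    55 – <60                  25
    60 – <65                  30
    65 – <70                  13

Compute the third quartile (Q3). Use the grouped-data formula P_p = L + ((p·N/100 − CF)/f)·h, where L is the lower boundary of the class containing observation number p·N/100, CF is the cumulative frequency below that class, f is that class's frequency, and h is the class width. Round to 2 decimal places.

62.46

N = 113; target position k = 75/100 · 113 = 84.75.
Cumulative frequencies: 9, 14, 29, 45, 70, 100, 113.
Observation 84.75 falls in the class 60 – <65.
L = 60, CF = 70, f = 30, h = 5.
P75 = 60 + ((84.75 − 70)/30)·5 = 60 + 2.45833 = 62.4583.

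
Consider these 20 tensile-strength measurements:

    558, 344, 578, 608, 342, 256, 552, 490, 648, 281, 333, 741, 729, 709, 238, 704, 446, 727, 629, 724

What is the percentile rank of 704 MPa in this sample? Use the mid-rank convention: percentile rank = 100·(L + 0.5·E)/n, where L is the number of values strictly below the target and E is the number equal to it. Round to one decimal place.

Sorted: 238, 256, 281, 333, 342, 344, 446, 490, 552, 558, 578, 608, 629, 648, 704, 709, 724, 727, 729, 741.
Count below 704: L = 14; count equal: E = 1; n = 20.
Percentile rank = 100·(14 + 0.5·1)/20 = 100·14.5/20 = 72.5.

72.5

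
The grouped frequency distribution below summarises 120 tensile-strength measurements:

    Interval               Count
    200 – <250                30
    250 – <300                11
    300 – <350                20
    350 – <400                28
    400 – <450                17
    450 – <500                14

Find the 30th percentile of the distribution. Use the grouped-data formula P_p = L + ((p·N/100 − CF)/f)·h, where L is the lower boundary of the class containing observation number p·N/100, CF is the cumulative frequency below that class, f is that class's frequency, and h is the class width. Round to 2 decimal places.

277.27

N = 120; target position k = 30/100 · 120 = 36.
Cumulative frequencies: 30, 41, 61, 89, 106, 120.
Observation 36 falls in the class 250 – <300.
L = 250, CF = 30, f = 11, h = 50.
P30 = 250 + ((36 − 30)/11)·50 = 250 + 27.2727 = 277.273.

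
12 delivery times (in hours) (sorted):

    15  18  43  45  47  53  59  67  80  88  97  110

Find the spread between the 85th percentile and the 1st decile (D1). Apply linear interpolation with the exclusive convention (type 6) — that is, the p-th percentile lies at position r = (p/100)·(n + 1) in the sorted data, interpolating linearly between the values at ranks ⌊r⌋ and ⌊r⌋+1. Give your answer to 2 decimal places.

n = 12.
P10: r = 1.3; ranks 1–2 are 15, 18; interpolating gives 15.9.
P85: r = 11.05; ranks 11–12 are 97, 110; interpolating gives 97.65.
Difference: 97.65 − 15.9 = 81.75.

81.75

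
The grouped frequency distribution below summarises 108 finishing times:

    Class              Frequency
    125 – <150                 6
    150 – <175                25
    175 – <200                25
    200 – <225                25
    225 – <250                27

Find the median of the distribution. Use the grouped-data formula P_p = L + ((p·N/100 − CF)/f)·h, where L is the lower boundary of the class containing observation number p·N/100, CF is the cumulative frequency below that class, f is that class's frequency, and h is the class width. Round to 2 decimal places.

198.00

N = 108; target position k = 50/100 · 108 = 54.
Cumulative frequencies: 6, 31, 56, 81, 108.
Observation 54 falls in the class 175 – <200.
L = 175, CF = 31, f = 25, h = 25.
P50 = 175 + ((54 − 31)/25)·25 = 175 + 23 = 198.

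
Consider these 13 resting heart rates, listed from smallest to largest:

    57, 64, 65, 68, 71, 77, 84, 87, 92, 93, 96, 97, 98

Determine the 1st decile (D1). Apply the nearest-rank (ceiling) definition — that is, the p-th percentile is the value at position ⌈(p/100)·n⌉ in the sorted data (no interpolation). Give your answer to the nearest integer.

64

n = 13.
Position = ⌈10/100 · 13⌉ = ⌈1.3⌉ = 2.
The value at rank 2 is 64.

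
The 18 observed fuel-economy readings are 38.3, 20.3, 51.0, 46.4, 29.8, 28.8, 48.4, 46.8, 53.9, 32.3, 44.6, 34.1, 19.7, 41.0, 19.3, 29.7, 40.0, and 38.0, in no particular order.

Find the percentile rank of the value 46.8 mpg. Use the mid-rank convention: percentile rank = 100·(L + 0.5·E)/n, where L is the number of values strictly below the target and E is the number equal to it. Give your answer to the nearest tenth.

80.6

Sorted: 19.3, 19.7, 20.3, 28.8, 29.7, 29.8, 32.3, 34.1, 38.0, 38.3, 40.0, 41.0, 44.6, 46.4, 46.8, 48.4, 51.0, 53.9.
Count below 46.8: L = 14; count equal: E = 1; n = 18.
Percentile rank = 100·(14 + 0.5·1)/18 = 100·14.5/18 = 80.56.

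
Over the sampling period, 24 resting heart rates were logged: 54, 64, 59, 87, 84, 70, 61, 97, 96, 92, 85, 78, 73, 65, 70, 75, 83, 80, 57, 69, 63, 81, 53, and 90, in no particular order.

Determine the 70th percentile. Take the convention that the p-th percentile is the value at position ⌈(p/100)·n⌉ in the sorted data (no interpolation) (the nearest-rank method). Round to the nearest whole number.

Sorted: 53, 54, 57, 59, 61, 63, 64, 65, 69, 70, 70, 73, 75, 78, 80, 81, 83, 84, 85, 87, 90, 92, 96, 97.
n = 24.
Position = ⌈70/100 · 24⌉ = ⌈16.8⌉ = 17.
The value at rank 17 is 83.

83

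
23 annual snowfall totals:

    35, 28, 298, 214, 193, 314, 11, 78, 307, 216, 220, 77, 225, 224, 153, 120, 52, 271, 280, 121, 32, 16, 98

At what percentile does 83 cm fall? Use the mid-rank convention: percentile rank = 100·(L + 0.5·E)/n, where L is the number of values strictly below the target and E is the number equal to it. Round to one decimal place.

Sorted: 11, 16, 28, 32, 35, 52, 77, 78, 98, 120, 121, 153, 193, 214, 216, 220, 224, 225, 271, 280, 298, 307, 314.
Count below 83: L = 8; count equal: E = 0; n = 23.
Percentile rank = 100·(8 + 0.5·0)/23 = 100·8/23 = 34.78.

34.8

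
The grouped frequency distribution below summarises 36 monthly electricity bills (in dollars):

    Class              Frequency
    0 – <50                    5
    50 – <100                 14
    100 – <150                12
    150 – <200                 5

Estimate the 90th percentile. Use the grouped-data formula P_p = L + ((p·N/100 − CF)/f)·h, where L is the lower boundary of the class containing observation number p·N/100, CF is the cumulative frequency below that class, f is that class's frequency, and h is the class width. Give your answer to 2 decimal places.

164.00

N = 36; target position k = 90/100 · 36 = 32.4.
Cumulative frequencies: 5, 19, 31, 36.
Observation 32.4 falls in the class 150 – <200.
L = 150, CF = 31, f = 5, h = 50.
P90 = 150 + ((32.4 − 31)/5)·50 = 150 + 14 = 164.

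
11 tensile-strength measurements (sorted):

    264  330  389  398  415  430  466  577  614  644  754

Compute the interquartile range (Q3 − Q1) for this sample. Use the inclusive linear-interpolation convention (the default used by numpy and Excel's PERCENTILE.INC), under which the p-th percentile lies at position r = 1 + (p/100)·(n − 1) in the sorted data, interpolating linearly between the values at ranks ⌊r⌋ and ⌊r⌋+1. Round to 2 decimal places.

202.00

n = 11.
P25: r = 3.5; ranks 3–4 are 389, 398; interpolating gives 393.5.
P75: r = 8.5; ranks 8–9 are 577, 614; interpolating gives 595.5.
Difference: 595.5 − 393.5 = 202.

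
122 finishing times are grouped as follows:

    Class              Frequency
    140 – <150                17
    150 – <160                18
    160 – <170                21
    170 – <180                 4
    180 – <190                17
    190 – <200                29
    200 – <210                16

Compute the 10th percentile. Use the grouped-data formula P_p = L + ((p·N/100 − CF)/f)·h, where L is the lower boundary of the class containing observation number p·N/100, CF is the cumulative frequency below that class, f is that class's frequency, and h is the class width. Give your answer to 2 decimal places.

N = 122; target position k = 10/100 · 122 = 12.2.
Cumulative frequencies: 17, 35, 56, 60, 77, 106, 122.
Observation 12.2 falls in the class 140 – <150.
L = 140, CF = 0, f = 17, h = 10.
P10 = 140 + ((12.2 − 0)/17)·10 = 140 + 7.17647 = 147.176.

147.18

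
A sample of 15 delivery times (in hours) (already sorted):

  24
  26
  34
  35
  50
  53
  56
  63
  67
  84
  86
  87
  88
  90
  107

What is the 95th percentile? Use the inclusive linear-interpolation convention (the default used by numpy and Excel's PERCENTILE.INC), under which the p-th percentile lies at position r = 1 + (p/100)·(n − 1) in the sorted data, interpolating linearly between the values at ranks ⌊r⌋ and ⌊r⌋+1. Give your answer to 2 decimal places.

95.10

n = 15.
r = 1 + (95/100)·(15 − 1) = 1 + 13.3 = 14.3.
Rank 14 is 90 and rank 15 is 107.
Interpolate: 90 + 0.3·(107 − 90) = 90 + 0.3·17 = 95.1.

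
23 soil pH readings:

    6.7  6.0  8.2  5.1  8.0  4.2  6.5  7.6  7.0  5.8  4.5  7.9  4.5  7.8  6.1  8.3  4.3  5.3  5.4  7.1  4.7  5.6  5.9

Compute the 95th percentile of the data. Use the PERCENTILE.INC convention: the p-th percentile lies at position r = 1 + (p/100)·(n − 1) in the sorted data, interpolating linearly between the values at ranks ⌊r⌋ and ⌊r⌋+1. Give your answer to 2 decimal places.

8.18

Sorted: 4.2, 4.3, 4.5, 4.5, 4.7, 5.1, 5.3, 5.4, 5.6, 5.8, 5.9, 6.0, 6.1, 6.5, 6.7, 7.0, 7.1, 7.6, 7.8, 7.9, 8.0, 8.2, 8.3.
n = 23.
r = 1 + (95/100)·(23 − 1) = 1 + 20.9 = 21.9.
Rank 21 is 8.0 and rank 22 is 8.2.
Interpolate: 8.0 + 0.9·(8.2 − 8.0) = 8.0 + 0.9·0.2 = 8.18.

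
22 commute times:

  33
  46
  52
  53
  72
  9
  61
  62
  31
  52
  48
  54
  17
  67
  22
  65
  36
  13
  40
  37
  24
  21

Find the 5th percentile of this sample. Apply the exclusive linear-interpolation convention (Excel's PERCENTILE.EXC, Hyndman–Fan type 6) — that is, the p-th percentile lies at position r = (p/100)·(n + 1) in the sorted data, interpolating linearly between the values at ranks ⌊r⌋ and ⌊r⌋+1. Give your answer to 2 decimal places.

Sorted: 9, 13, 17, 21, 22, 24, 31, 33, 36, 37, 40, 46, 48, 52, 52, 53, 54, 61, 62, 65, 67, 72.
n = 22.
r = (5/100)·(22 + 1) = 1.15.
Rank 1 is 9 and rank 2 is 13.
Interpolate: 9 + 0.15·(13 − 9) = 9 + 0.15·4 = 9.6.

9.60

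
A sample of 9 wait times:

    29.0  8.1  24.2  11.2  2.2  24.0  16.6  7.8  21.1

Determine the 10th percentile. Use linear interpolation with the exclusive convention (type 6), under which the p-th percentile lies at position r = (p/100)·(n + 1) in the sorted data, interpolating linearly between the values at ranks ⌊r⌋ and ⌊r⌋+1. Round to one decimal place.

2.2

Sorted: 2.2, 7.8, 8.1, 11.2, 16.6, 21.1, 24.0, 24.2, 29.0.
n = 9.
r = (10/100)·(9 + 1) = 1.
r is an integer, so P10 is the value at rank 1: 2.2.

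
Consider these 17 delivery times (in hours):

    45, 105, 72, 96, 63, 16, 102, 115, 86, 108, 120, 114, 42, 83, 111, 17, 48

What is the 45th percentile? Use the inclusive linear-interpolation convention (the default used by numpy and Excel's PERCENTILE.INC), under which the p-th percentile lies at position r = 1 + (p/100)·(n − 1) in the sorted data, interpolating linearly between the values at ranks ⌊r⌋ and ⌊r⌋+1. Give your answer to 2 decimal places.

83.60

Sorted: 16, 17, 42, 45, 48, 63, 72, 83, 86, 96, 102, 105, 108, 111, 114, 115, 120.
n = 17.
r = 1 + (45/100)·(17 − 1) = 1 + 7.2 = 8.2.
Rank 8 is 83 and rank 9 is 86.
Interpolate: 83 + 0.2·(86 − 83) = 83 + 0.2·3 = 83.6.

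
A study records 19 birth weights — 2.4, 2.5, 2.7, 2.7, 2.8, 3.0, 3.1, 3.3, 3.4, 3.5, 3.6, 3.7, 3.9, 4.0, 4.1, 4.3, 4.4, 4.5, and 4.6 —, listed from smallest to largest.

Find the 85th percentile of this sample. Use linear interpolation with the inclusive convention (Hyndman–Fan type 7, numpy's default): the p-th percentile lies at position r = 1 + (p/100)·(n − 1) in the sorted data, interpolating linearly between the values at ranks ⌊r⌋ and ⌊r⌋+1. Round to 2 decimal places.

n = 19.
r = 1 + (85/100)·(19 − 1) = 1 + 15.3 = 16.3.
Rank 16 is 4.3 and rank 17 is 4.4.
Interpolate: 4.3 + 0.3·(4.4 − 4.3) = 4.3 + 0.3·0.1 = 4.33.

4.33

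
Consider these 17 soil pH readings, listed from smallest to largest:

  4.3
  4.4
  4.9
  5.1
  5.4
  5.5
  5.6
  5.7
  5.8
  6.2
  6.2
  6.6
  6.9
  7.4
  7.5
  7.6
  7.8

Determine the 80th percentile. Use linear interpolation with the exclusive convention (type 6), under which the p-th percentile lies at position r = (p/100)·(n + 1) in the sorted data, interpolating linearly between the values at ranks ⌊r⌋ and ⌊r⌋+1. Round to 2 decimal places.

7.44

n = 17.
r = (80/100)·(17 + 1) = 14.4.
Rank 14 is 7.4 and rank 15 is 7.5.
Interpolate: 7.4 + 0.4·(7.5 − 7.4) = 7.4 + 0.4·0.1 = 7.44.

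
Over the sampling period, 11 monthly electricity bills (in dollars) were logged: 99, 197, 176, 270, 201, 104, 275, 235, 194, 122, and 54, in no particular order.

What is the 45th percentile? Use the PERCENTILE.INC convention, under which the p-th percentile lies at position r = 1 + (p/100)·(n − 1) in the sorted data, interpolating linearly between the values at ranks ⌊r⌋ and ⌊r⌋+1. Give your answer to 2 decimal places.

Sorted: 54, 99, 104, 122, 176, 194, 197, 201, 235, 270, 275.
n = 11.
r = 1 + (45/100)·(11 − 1) = 1 + 4.5 = 5.5.
Rank 5 is 176 and rank 6 is 194.
Interpolate: 176 + 0.5·(194 − 176) = 176 + 0.5·18 = 185.

185.00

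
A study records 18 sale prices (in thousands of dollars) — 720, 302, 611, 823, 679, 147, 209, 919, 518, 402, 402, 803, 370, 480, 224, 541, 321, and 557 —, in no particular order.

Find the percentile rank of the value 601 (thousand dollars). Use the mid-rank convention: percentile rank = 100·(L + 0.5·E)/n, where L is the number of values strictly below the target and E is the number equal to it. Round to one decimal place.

66.7

Sorted: 147, 209, 224, 302, 321, 370, 402, 402, 480, 518, 541, 557, 611, 679, 720, 803, 823, 919.
Count below 601: L = 12; count equal: E = 0; n = 18.
Percentile rank = 100·(12 + 0.5·0)/18 = 100·12/18 = 66.67.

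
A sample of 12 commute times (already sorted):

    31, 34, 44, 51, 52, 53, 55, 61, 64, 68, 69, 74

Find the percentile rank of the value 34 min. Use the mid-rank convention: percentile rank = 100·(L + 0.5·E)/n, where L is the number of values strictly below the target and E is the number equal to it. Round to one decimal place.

12.5

Count below 34: L = 1; count equal: E = 1; n = 12.
Percentile rank = 100·(1 + 0.5·1)/12 = 100·1.5/12 = 12.5.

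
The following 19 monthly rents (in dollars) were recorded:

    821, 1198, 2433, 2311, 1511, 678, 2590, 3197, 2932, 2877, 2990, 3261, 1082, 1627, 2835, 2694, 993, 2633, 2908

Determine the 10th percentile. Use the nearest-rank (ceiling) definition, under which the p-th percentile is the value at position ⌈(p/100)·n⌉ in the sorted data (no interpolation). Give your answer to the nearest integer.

Sorted: 678, 821, 993, 1082, 1198, 1511, 1627, 2311, 2433, 2590, 2633, 2694, 2835, 2877, 2908, 2932, 2990, 3197, 3261.
n = 19.
Position = ⌈10/100 · 19⌉ = ⌈1.9⌉ = 2.
The value at rank 2 is 821.

821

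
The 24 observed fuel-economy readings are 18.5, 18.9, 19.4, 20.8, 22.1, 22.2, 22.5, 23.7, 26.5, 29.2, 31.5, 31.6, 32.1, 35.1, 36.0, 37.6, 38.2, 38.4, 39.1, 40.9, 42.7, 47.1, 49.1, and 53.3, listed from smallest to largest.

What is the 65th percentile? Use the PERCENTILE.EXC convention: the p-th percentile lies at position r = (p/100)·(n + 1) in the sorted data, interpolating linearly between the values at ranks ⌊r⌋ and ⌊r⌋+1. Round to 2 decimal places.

n = 24.
r = (65/100)·(24 + 1) = 16.25.
Rank 16 is 37.6 and rank 17 is 38.2.
Interpolate: 37.6 + 0.25·(38.2 − 37.6) = 37.6 + 0.25·0.6 = 37.75.

37.75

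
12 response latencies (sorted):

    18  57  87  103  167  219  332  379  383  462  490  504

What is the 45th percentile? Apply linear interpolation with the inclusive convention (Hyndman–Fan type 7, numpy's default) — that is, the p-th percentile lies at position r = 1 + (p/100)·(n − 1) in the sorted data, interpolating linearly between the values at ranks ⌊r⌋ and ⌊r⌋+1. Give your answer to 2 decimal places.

n = 12.
r = 1 + (45/100)·(12 − 1) = 1 + 4.95 = 5.95.
Rank 5 is 167 and rank 6 is 219.
Interpolate: 167 + 0.95·(219 − 167) = 167 + 0.95·52 = 216.4.

216.40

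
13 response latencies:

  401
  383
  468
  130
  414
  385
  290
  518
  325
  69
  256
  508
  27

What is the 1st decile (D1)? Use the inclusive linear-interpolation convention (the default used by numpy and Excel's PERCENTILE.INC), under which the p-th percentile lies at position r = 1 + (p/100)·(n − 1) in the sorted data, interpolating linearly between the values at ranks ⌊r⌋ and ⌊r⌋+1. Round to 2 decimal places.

Sorted: 27, 69, 130, 256, 290, 325, 383, 385, 401, 414, 468, 508, 518.
n = 13.
r = 1 + (10/100)·(13 − 1) = 1 + 1.2 = 2.2.
Rank 2 is 69 and rank 3 is 130.
Interpolate: 69 + 0.2·(130 − 69) = 69 + 0.2·61 = 81.2.

81.20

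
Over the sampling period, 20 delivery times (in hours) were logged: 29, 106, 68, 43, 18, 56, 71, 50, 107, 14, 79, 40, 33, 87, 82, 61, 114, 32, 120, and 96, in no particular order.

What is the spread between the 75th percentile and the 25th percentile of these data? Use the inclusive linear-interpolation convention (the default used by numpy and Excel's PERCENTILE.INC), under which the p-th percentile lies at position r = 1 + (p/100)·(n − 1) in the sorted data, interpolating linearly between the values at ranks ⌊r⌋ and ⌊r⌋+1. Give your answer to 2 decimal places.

Sorted: 14, 18, 29, 32, 33, 40, 43, 50, 56, 61, 68, 71, 79, 82, 87, 96, 106, 107, 114, 120.
n = 20.
P25: r = 5.75; ranks 5–6 are 33, 40; interpolating gives 38.25.
P75: r = 15.25; ranks 15–16 are 87, 96; interpolating gives 89.25.
Difference: 89.25 − 38.25 = 51.

51.00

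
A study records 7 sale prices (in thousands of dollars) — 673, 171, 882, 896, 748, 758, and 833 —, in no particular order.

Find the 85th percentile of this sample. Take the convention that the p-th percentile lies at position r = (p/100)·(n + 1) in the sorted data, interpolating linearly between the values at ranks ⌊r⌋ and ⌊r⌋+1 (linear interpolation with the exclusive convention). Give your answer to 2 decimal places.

893.20

Sorted: 171, 673, 748, 758, 833, 882, 896.
n = 7.
r = (85/100)·(7 + 1) = 6.8.
Rank 6 is 882 and rank 7 is 896.
Interpolate: 882 + 0.8·(896 − 882) = 882 + 0.8·14 = 893.2.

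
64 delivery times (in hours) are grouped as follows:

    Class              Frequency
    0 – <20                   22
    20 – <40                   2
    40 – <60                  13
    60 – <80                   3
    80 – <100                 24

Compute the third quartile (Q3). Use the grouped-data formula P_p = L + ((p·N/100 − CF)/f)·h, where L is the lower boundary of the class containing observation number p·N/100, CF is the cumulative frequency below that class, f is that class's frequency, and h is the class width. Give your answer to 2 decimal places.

N = 64; target position k = 75/100 · 64 = 48.
Cumulative frequencies: 22, 24, 37, 40, 64.
Observation 48 falls in the class 80 – <100.
L = 80, CF = 40, f = 24, h = 20.
P75 = 80 + ((48 − 40)/24)·20 = 80 + 6.66667 = 86.6667.

86.67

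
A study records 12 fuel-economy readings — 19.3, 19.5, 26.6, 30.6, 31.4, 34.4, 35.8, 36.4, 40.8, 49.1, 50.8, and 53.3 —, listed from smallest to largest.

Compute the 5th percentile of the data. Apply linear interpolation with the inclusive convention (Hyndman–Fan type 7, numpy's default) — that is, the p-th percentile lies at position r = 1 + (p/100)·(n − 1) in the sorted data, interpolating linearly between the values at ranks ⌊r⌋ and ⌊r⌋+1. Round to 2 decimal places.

19.41

n = 12.
r = 1 + (5/100)·(12 − 1) = 1 + 0.55 = 1.55.
Rank 1 is 19.3 and rank 2 is 19.5.
Interpolate: 19.3 + 0.55·(19.5 − 19.3) = 19.3 + 0.55·0.2 = 19.41.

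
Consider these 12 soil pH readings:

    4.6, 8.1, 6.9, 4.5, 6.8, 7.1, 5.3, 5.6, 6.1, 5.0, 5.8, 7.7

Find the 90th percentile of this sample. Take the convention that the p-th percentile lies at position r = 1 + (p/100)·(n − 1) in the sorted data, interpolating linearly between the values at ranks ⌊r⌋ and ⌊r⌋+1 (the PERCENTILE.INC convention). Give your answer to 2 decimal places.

7.64

Sorted: 4.5, 4.6, 5.0, 5.3, 5.6, 5.8, 6.1, 6.8, 6.9, 7.1, 7.7, 8.1.
n = 12.
r = 1 + (90/100)·(12 − 1) = 1 + 9.9 = 10.9.
Rank 10 is 7.1 and rank 11 is 7.7.
Interpolate: 7.1 + 0.9·(7.7 − 7.1) = 7.1 + 0.9·0.6 = 7.64.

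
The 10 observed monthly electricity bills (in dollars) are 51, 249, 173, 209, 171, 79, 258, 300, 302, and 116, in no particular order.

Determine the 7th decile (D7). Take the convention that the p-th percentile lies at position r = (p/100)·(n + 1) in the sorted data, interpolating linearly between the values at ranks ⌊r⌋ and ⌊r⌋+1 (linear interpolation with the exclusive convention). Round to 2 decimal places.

255.30

Sorted: 51, 79, 116, 171, 173, 209, 249, 258, 300, 302.
n = 10.
r = (70/100)·(10 + 1) = 7.7.
Rank 7 is 249 and rank 8 is 258.
Interpolate: 249 + 0.7·(258 − 249) = 249 + 0.7·9 = 255.3.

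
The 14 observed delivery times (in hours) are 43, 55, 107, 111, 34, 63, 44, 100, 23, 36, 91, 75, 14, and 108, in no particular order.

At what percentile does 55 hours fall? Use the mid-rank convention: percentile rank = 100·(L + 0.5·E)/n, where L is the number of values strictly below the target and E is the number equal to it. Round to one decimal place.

46.4

Sorted: 14, 23, 34, 36, 43, 44, 55, 63, 75, 91, 100, 107, 108, 111.
Count below 55: L = 6; count equal: E = 1; n = 14.
Percentile rank = 100·(6 + 0.5·1)/14 = 100·6.5/14 = 46.43.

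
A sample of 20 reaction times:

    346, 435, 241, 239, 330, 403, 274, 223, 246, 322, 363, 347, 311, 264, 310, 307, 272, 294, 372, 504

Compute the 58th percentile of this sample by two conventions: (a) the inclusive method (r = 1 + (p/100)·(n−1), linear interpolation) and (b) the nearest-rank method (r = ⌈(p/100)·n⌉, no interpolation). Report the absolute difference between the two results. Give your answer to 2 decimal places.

0.16

Sorted: 223, 239, 241, 246, 264, 272, 274, 294, 307, 310, 311, 322, 330, 346, 347, 363, 372, 403, 435, 504.
n = 20.
(a) r = 12.02; between ranks 12 (322) and 13 (330): 322.16.
(b) the nearest-rank method: rank 12 → 322.
|322.16 − 322| = 0.16.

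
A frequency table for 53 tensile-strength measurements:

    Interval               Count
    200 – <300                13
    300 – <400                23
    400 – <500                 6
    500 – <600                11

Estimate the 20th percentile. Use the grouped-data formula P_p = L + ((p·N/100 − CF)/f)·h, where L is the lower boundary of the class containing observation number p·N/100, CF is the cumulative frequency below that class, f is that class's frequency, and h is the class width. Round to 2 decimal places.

N = 53; target position k = 20/100 · 53 = 10.6.
Cumulative frequencies: 13, 36, 42, 53.
Observation 10.6 falls in the class 200 – <300.
L = 200, CF = 0, f = 13, h = 100.
P20 = 200 + ((10.6 − 0)/13)·100 = 200 + 81.5385 = 281.538.

281.54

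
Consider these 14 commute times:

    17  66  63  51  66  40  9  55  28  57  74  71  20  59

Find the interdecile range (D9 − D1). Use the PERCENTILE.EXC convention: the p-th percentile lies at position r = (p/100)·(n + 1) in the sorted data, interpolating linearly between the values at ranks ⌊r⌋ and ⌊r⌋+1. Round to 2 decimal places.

59.50

Sorted: 9, 17, 20, 28, 40, 51, 55, 57, 59, 63, 66, 66, 71, 74.
n = 14.
P10: r = 1.5; ranks 1–2 are 9, 17; interpolating gives 13.
P90: r = 13.5; ranks 13–14 are 71, 74; interpolating gives 72.5.
Difference: 72.5 − 13 = 59.5.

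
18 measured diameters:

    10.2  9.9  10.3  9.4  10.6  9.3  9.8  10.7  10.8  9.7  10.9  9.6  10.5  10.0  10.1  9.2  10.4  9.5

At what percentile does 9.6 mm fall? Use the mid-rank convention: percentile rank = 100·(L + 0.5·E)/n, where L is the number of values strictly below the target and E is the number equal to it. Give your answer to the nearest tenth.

Sorted: 9.2, 9.3, 9.4, 9.5, 9.6, 9.7, 9.8, 9.9, 10.0, 10.1, 10.2, 10.3, 10.4, 10.5, 10.6, 10.7, 10.8, 10.9.
Count below 9.6: L = 4; count equal: E = 1; n = 18.
Percentile rank = 100·(4 + 0.5·1)/18 = 100·4.5/18 = 25.

25.0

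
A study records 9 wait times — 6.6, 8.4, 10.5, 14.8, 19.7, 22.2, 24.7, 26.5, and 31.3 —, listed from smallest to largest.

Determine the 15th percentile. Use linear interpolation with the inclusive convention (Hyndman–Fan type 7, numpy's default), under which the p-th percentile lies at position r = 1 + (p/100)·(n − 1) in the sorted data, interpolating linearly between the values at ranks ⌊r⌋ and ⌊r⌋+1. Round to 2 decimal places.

8.82

n = 9.
r = 1 + (15/100)·(9 − 1) = 1 + 1.2 = 2.2.
Rank 2 is 8.4 and rank 3 is 10.5.
Interpolate: 8.4 + 0.2·(10.5 − 8.4) = 8.4 + 0.2·2.1 = 8.82.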